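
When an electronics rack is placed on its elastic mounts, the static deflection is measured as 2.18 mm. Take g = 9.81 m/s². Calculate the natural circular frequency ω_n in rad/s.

67.1 rad/s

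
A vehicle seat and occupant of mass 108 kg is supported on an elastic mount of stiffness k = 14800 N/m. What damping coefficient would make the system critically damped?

c_c = 2√(k·m) = 2√(14800 × 108) = 2 × 1264 = 2529 N·s/m.

2530 N·s/m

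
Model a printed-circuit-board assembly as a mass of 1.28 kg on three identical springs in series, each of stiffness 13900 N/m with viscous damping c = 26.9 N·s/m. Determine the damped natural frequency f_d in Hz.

9.43 Hz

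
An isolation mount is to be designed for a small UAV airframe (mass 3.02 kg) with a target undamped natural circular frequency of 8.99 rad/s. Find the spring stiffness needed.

k = m·ω_n² = 3.02 × 8.990² = 3.02 × 80.82 = 244.1 N/m.

244 N/m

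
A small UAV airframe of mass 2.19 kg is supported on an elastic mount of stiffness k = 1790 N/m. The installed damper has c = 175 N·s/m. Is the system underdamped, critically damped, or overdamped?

overdamped

c_c = 2√(k·m) = 125.2 N·s/m; ζ = c/c_c = 175/125.2 = 1.40.
Since ζ > 1 the system is overdamped.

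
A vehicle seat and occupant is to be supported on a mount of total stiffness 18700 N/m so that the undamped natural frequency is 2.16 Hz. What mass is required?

102 kg

ω_n = 2πf_n = 2π × 2.16 = 13.57 rad/s.
m = k/ω_n² = 18700/13.57² = 18700/184.2 = 101.5 kg.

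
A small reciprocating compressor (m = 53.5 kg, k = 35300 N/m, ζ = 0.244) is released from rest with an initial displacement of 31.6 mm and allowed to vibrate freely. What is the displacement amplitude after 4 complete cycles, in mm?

0.0567 mm

Logarithmic decrement δ = 2πζ/√(1 − ζ²) = 2π × 0.2440/√(1 − 0.0595) = 1.581.
After n cycles, x_n/x₀ = e^(−nδ), so x_4 = 31.6 × e^(−4 × 1.581) = 31.6 × 0.001794 = 0.05668 mm.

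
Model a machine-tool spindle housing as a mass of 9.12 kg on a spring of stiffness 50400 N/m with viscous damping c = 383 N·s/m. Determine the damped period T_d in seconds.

0.0881 s

ω_n = √(k/m) = √(50400/9.12) = 74.34 rad/s.
Critical damping c_c = 2√(k·m) = 2√(50400 × 9.12) = 1356 N·s/m, so ζ = c/c_c = 383/1356 = 0.2825.
ω_d = ω_n√(1 − ζ²) = 74.34 × √(1 − 0.0798) = 71.31 rad/s.
T_d = 2π/ω_d = 0.08811 s.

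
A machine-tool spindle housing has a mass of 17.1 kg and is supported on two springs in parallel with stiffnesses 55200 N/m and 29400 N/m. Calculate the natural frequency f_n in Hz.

Parallel springs add: k_eq = 55200 + 29400 = 84600 N/m.
ω_n = √(k_eq/m) = √(84600/17.1) = √4947 = 70.34 rad/s.
f_n = ω_n/(2π) = 70.34/6.283 = 11.19 Hz.

11.2 Hz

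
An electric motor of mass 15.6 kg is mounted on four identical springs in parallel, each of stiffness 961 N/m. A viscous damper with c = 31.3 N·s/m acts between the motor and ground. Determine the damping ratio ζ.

Parallel springs add: k_eq = 4 × 961 = 3844 N/m.
ω_n = √(k_eq/m) = √(3844/15.6) = 15.70 rad/s.
Critical damping c_c = 2√(k_eq·m) = 2√(3844 × 15.6) = 489.8 N·s/m, so ζ = c/c_c = 31.3/489.8 = 0.06391.

0.0639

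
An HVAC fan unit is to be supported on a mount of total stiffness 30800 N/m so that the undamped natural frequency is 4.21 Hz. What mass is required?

44.0 kg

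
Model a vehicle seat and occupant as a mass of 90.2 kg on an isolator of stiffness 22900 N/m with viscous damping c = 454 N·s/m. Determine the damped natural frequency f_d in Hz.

ω_n = √(k/m) = √(22900/90.2) = 15.93 rad/s.
Critical damping c_c = 2√(k·m) = 2√(22900 × 90.2) = 2874 N·s/m, so ζ = c/c_c = 454/2874 = 0.1579.
ω_d = ω_n√(1 − ζ²) = 15.93 × √(1 − 0.0249) = 15.73 rad/s.
f_d = ω_d/(2π) = 2.504 Hz.

2.50 Hz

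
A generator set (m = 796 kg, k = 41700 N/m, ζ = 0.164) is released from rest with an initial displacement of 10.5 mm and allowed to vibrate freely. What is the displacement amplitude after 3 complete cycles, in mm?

Logarithmic decrement δ = 2πζ/√(1 − ζ²) = 2π × 0.1640/√(1 − 0.0269) = 1.045.
After n cycles, x_n/x₀ = e^(−nδ), so x_3 = 10.5 × e^(−3 × 1.045) = 10.5 × 0.04355 = 0.4573 mm.

0.457 mm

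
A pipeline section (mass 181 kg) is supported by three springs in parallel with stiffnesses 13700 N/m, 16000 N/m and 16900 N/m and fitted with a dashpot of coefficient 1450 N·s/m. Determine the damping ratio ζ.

0.250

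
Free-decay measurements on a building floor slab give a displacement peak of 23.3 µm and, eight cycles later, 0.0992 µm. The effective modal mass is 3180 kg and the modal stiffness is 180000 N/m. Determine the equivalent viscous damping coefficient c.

5170 N·s/m

Logarithmic decrement δ = (1/n)·ln(x₀/x_n) = (1/8)·ln(23.3/0.0992) = (1/8)·ln(234.9) = 0.6824.
ζ = δ/√(4π² + δ²) = 0.6824/√(39.48 + 0.466) = 0.6824/6.320 = 0.1080.
c = ζ · 2√(km) = 0.1080 × 2√(180000 × 3180) = 0.1080 × 47850 = 5166 N·s/m.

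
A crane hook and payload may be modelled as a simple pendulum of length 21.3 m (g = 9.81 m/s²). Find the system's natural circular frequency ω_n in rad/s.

0.679 rad/s

For a simple pendulum ω_n = √(g/L) = √(9.81/21.3) = √0.4606 = 0.6786 rad/s.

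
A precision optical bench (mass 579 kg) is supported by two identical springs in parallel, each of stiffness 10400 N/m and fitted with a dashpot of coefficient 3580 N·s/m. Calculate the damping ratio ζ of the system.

0.516

Parallel springs add: k_eq = 2 × 10400 = 20800 N/m.
ω_n = √(k_eq/m) = √(20800/579) = 5.994 rad/s.
Critical damping c_c = 2√(k_eq·m) = 2√(20800 × 579) = 6941 N·s/m, so ζ = c/c_c = 3580/6941 = 0.5158.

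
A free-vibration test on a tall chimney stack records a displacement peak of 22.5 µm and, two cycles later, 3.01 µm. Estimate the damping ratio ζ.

Logarithmic decrement δ = (1/n)·ln(x₀/x_n) = (1/2)·ln(22.5/3.01) = (1/2)·ln(7.475) = 1.006.
ζ = δ/√(4π² + δ²) = 1.006/√(39.48 + 1.01) = 1.006/6.363 = 0.1581.

0.158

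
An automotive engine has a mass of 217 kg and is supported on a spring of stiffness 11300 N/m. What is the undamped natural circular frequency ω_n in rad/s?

ω_n = √(k/m) = √(11300/217) = √52.07 = 7.216 rad/s.

7.22 rad/s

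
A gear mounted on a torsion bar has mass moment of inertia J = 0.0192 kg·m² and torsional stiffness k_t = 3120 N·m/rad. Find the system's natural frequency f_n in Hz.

64.2 Hz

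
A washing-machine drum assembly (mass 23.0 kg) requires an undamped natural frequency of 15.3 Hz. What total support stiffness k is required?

ω_n = 2πf_n = 2π × 15.3 = 96.13 rad/s.
k = m·ω_n² = 23.0 × 96.13² = 23.0 × 9242 = 212600 N/m.

213000 N/m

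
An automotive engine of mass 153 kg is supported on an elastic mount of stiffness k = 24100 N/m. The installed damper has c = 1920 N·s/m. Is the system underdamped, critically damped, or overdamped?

underdamped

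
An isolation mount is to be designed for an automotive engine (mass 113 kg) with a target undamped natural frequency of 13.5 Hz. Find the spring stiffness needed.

ω_n = 2πf_n = 2π × 13.5 = 84.82 rad/s.
k = m·ω_n² = 113 × 84.82² = 113 × 7195 = 813000 N/m.

813000 N/m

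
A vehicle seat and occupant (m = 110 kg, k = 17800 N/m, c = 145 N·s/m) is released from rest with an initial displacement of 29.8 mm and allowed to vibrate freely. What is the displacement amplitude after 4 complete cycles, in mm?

8.09 mm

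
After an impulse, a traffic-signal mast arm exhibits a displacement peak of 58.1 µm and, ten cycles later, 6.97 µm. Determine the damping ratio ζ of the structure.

0.0337

Logarithmic decrement δ = (1/n)·ln(x₀/x_n) = (1/10)·ln(58.1/6.97) = (1/10)·ln(8.336) = 0.2121.
ζ = δ/√(4π² + δ²) = 0.2121/√(39.48 + 0.0450) = 0.2121/6.287 = 0.03373.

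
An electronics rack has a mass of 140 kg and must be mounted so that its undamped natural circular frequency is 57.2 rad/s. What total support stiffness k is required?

458000 N/m

k = m·ω_n² = 140 × 57.20² = 140 × 3272 = 458100 N/m.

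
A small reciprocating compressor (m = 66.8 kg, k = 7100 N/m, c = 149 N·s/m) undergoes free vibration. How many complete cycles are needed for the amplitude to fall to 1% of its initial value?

7 cycles

ζ = c/(2√(km)) = 149/(2√(7100 × 66.8)) = 149/1377 = 0.1082.
Logarithmic decrement δ = 2πζ/√(1 − ζ²) = 2π × 0.1082/√(1 − 0.0117) = 0.6837.
x_n/x₀ = e^(−nδ) ≤ 0.01; take ln: n ≥ ln(1/0.01)/δ = 4.605/0.6837 = 6.736.
So 7 complete cycles are required.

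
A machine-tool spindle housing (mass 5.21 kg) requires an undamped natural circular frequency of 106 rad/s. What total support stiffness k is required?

58500 N/m

k = m·ω_n² = 5.21 × 106.0² = 5.21 × 11240 = 58540 N/m.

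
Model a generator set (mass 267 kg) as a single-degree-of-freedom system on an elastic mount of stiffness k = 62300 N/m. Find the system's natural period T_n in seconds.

0.411 s

ω_n = √(k/m) = √(62300/267) = √233.3 = 15.28 rad/s.
T_n = 2π/ω_n = 6.283/15.28 = 0.4113 s.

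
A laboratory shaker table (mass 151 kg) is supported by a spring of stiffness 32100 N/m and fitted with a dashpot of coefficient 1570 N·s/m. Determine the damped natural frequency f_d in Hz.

2.17 Hz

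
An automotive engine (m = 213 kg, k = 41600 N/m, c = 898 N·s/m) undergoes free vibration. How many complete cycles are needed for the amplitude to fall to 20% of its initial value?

2 cycles

ζ = c/(2√(km)) = 898/(2√(41600 × 213)) = 898/5953 = 0.1508.
Logarithmic decrement δ = 2πζ/√(1 − ζ²) = 2π × 0.1508/√(1 − 0.0228) = 0.9587.
x_n/x₀ = e^(−nδ) ≤ 0.2; take ln: n ≥ ln(1/0.2)/δ = 1.609/0.9587 = 1.679.
So 2 complete cycles are required.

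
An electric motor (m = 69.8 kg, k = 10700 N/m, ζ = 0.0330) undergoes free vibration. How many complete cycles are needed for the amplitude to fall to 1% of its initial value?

Logarithmic decrement δ = 2πζ/√(1 − ζ²) = 2π × 0.03300/√(1 − 0.00109) = 0.2075.
x_n/x₀ = e^(−nδ) ≤ 0.01; take ln: n ≥ ln(1/0.01)/δ = 4.605/0.2075 = 22.20.
So 23 complete cycles are required.

23 cycles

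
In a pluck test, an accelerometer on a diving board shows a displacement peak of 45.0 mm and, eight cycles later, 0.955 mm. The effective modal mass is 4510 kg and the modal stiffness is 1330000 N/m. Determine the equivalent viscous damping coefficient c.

Logarithmic decrement δ = (1/n)·ln(x₀/x_n) = (1/8)·ln(45.0/0.955) = (1/8)·ln(47.12) = 0.4816.
ζ = δ/√(4π² + δ²) = 0.4816/√(39.48 + 0.232) = 0.4816/6.302 = 0.07642.
c = ζ · 2√(km) = 0.07642 × 2√(1330000 × 4510) = 0.07642 × 154900 = 11840 N·s/m.

11800 N·s/m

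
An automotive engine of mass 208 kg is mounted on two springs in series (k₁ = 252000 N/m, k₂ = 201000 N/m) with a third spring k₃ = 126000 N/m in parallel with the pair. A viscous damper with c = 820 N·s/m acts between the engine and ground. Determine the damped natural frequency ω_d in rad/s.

Series pair: k_s = k₁k₂/(k₁+k₂) = (252000)(201000)/(252000 + 201000) = 111800 N/m. In parallel with k₃: k_eq = 111800 + 126000 = 237800 N/m.
ω_n = √(k_eq/m) = √(237800/208) = 33.81 rad/s.
Critical damping c_c = 2√(k_eq·m) = 2√(237800 × 208) = 14070 N·s/m, so ζ = c/c_c = 820/14070 = 0.05830.
ω_d = ω_n√(1 − ζ²) = 33.81 × √(1 − 0.00340) = 33.76 rad/s.

33.8 rad/s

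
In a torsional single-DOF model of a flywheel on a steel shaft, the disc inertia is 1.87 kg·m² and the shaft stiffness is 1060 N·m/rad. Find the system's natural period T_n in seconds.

0.264 s

ω_n = √(k_t/J) = √(1060/1.87) = √566.8 = 23.81 rad/s.
T_n = 2π/ω_n = 6.283/23.81 = 0.2639 s.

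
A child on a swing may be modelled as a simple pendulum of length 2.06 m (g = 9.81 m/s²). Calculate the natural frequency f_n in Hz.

0.347 Hz

For a simple pendulum ω_n = √(g/L) = √(9.81/2.06) = √4.762 = 2.182 rad/s.
f_n = ω_n/(2π) = 2.182/6.283 = 0.3473 Hz.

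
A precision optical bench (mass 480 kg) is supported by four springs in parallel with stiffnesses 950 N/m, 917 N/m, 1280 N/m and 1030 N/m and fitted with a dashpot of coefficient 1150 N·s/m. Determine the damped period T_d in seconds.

Parallel springs add: k_eq = 950 + 917 + 1280 + 1030 = 4177 N/m.
ω_n = √(k_eq/m) = √(4177/480) = 2.950 rad/s.
Critical damping c_c = 2√(k_eq·m) = 2√(4177 × 480) = 2832 N·s/m, so ζ = c/c_c = 1150/2832 = 0.4061.
ω_d = ω_n√(1 − ζ²) = 2.950 × √(1 − 0.165) = 2.696 rad/s.
T_d = 2π/ω_d = 2.331 s.

2.33 s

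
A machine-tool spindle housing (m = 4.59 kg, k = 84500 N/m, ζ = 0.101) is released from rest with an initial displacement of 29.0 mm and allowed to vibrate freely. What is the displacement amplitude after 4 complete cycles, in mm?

Logarithmic decrement δ = 2πζ/√(1 − ζ²) = 2π × 0.1010/√(1 − 0.0102) = 0.6379.
After n cycles, x_n/x₀ = e^(−nδ), so x_4 = 29.0 × e^(−4 × 0.6379) = 29.0 × 0.07797 = 2.261 mm.

2.26 mm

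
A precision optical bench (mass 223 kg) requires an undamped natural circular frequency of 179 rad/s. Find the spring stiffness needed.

7150000 N/m

k = m·ω_n² = 223 × 179.0² = 223 × 32040 = 7145000 N/m.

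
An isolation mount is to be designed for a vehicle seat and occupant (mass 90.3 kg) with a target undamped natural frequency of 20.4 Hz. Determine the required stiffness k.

ω_n = 2πf_n = 2π × 20.4 = 128.2 rad/s.
k = m·ω_n² = 90.3 × 128.2² = 90.3 × 16430 = 1484000 N/m.

1480000 N/m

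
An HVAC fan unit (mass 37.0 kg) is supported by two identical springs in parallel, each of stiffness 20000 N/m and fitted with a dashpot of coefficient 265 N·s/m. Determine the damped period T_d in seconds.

0.192 s

Parallel springs add: k_eq = 2 × 20000 = 40000 N/m.
ω_n = √(k_eq/m) = √(40000/37.0) = 32.88 rad/s.
Critical damping c_c = 2√(k_eq·m) = 2√(40000 × 37.0) = 2433 N·s/m, so ζ = c/c_c = 265/2433 = 0.1089.
ω_d = ω_n√(1 − ζ²) = 32.88 × √(1 − 0.0119) = 32.68 rad/s.
T_d = 2π/ω_d = 0.1922 s.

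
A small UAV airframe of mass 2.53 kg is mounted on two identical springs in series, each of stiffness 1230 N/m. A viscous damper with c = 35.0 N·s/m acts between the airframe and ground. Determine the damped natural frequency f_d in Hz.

Series springs: 1/k_eq = 2/1230, so k_eq = 1230/2 = 615.0 N/m.
ω_n = √(k_eq/m) = √(615.0/2.53) = 15.59 rad/s.
Critical damping c_c = 2√(k_eq·m) = 2√(615.0 × 2.53) = 78.89 N·s/m, so ζ = c/c_c = 35.0/78.89 = 0.4436.
ω_d = ω_n√(1 − ζ²) = 15.59 × √(1 − 0.197) = 13.97 rad/s.
f_d = ω_d/(2π) = 2.224 Hz.

2.22 Hz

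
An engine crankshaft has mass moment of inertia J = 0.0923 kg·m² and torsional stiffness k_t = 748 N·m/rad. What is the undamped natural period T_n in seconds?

ω_n = √(k_t/J) = √(748/0.0923) = √8104 = 90.02 rad/s.
T_n = 2π/ω_n = 6.283/90.02 = 0.06980 s.

0.0698 s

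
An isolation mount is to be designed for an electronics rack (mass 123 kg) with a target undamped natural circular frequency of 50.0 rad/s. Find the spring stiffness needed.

308000 N/m

k = m·ω_n² = 123 × 50.00² = 123 × 2500 = 307500 N/m.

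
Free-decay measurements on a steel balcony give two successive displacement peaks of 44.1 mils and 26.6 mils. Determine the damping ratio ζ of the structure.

Logarithmic decrement δ = (1/n)·ln(x₀/x_n) = (1/1)·ln(44.1/26.6) = (1/1)·ln(1.658) = 0.5055.
ζ = δ/√(4π² + δ²) = 0.5055/√(39.48 + 0.256) = 0.5055/6.303 = 0.08020.

0.0802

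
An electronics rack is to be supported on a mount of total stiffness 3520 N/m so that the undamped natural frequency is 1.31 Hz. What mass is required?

52.0 kg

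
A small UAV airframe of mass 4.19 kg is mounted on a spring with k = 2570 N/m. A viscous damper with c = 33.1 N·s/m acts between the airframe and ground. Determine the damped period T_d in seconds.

ω_n = √(k/m) = √(2570/4.19) = 24.77 rad/s.
Critical damping c_c = 2√(k·m) = 2√(2570 × 4.19) = 207.5 N·s/m, so ζ = c/c_c = 33.1/207.5 = 0.1595.
ω_d = ω_n√(1 − ζ²) = 24.77 × √(1 − 0.0254) = 24.45 rad/s.
T_d = 2π/ω_d = 0.2570 s.

0.257 s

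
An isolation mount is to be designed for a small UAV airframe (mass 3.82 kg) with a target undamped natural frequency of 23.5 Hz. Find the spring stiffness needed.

83300 N/m

ω_n = 2πf_n = 2π × 23.5 = 147.7 rad/s.
k = m·ω_n² = 3.82 × 147.7² = 3.82 × 21800 = 83280 N/m.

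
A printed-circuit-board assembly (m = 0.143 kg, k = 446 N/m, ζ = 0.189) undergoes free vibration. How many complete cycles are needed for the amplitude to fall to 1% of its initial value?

4 cycles

Logarithmic decrement δ = 2πζ/√(1 − ζ²) = 2π × 0.1890/√(1 − 0.0357) = 1.209.
x_n/x₀ = e^(−nδ) ≤ 0.01; take ln: n ≥ ln(1/0.01)/δ = 4.605/1.209 = 3.808.
So 4 complete cycles are required.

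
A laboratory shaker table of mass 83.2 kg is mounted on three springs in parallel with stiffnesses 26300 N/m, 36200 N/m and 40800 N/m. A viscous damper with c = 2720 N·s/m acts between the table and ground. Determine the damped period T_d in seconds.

Parallel springs add: k_eq = 26300 + 36200 + 40800 = 103300 N/m.
ω_n = √(k_eq/m) = √(103300/83.2) = 35.24 rad/s.
Critical damping c_c = 2√(k_eq·m) = 2√(103300 × 83.2) = 5863 N·s/m, so ζ = c/c_c = 2720/5863 = 0.4639.
ω_d = ω_n√(1 − ζ²) = 35.24 × √(1 − 0.215) = 31.22 rad/s.
T_d = 2π/ω_d = 0.2013 s.

0.201 s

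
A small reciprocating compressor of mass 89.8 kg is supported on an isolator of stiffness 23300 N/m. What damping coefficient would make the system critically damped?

2890 N·s/m

c_c = 2√(k·m) = 2√(23300 × 89.8) = 2 × 1446 = 2893 N·s/m.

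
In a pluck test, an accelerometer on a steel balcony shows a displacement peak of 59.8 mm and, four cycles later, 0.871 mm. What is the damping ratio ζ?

Logarithmic decrement δ = (1/n)·ln(x₀/x_n) = (1/4)·ln(59.8/0.871) = (1/4)·ln(68.66) = 1.057.
ζ = δ/√(4π² + δ²) = 1.057/√(39.48 + 1.12) = 1.057/6.372 = 0.1659.

0.166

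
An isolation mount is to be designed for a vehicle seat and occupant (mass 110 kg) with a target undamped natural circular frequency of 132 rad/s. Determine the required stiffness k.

1920000 N/m

k = m·ω_n² = 110 × 132.0² = 110 × 17420 = 1917000 N/m.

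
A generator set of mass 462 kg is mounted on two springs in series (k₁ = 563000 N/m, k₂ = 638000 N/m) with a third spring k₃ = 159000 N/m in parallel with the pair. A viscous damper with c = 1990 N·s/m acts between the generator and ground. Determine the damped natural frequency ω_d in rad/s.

Series pair: k_s = k₁k₂/(k₁+k₂) = (563000)(638000)/(563000 + 638000) = 299100 N/m. In parallel with k₃: k_eq = 299100 + 159000 = 458100 N/m.
ω_n = √(k_eq/m) = √(458100/462) = 31.49 rad/s.
Critical damping c_c = 2√(k_eq·m) = 2√(458100 × 462) = 29100 N·s/m, so ζ = c/c_c = 1990/29100 = 0.06840.
ω_d = ω_n√(1 − ζ²) = 31.49 × √(1 − 0.00468) = 31.41 rad/s.

31.4 rad/s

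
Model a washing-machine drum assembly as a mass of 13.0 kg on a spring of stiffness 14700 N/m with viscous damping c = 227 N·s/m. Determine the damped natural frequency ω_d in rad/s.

ω_n = √(k/m) = √(14700/13.0) = 33.63 rad/s.
Critical damping c_c = 2√(k·m) = 2√(14700 × 13.0) = 874.3 N·s/m, so ζ = c/c_c = 227/874.3 = 0.2596.
ω_d = ω_n√(1 − ζ²) = 33.63 × √(1 − 0.0674) = 32.47 rad/s.

32.5 rad/s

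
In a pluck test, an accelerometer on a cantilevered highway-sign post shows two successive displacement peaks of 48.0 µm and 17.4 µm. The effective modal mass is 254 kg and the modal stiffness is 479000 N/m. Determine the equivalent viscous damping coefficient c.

Logarithmic decrement δ = (1/n)·ln(x₀/x_n) = (1/1)·ln(48.0/17.4) = (1/1)·ln(2.759) = 1.015.
ζ = δ/√(4π² + δ²) = 1.015/√(39.48 + 1.03) = 1.015/6.365 = 0.1594.
c = ζ · 2√(km) = 0.1594 × 2√(479000 × 254) = 0.1594 × 22060 = 3517 N·s/m.

3520 N·s/m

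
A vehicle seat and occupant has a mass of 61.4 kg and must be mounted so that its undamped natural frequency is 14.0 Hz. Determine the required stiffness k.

475000 N/m

ω_n = 2πf_n = 2π × 14.0 = 87.96 rad/s.
k = m·ω_n² = 61.4 × 87.96² = 61.4 × 7738 = 475100 N/m.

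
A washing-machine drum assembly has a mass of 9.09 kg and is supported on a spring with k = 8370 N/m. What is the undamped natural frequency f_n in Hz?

4.83 Hz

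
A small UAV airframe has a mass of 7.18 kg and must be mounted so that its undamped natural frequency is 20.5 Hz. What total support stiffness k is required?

ω_n = 2πf_n = 2π × 20.5 = 128.8 rad/s.
k = m·ω_n² = 7.18 × 128.8² = 7.18 × 16590 = 119100 N/m.

119000 N/m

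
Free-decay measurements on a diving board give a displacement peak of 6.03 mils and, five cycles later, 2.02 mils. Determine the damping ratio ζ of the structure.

0.0348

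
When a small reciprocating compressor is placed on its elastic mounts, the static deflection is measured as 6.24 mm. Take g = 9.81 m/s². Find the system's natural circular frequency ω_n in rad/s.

ω_n = √(g/δ_st) = √(9.81/0.00624) = √1572 = 39.65 rad/s.

39.6 rad/s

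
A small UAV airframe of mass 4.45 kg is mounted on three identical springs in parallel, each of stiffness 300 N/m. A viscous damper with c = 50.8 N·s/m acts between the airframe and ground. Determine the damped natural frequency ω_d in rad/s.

13.0 rad/s

Parallel springs add: k_eq = 3 × 300 = 900.0 N/m.
ω_n = √(k_eq/m) = √(900.0/4.45) = 14.22 rad/s.
Critical damping c_c = 2√(k_eq·m) = 2√(900.0 × 4.45) = 126.6 N·s/m, so ζ = c/c_c = 50.8/126.6 = 0.4014.
ω_d = ω_n√(1 − ζ²) = 14.22 × √(1 − 0.161) = 13.03 rad/s.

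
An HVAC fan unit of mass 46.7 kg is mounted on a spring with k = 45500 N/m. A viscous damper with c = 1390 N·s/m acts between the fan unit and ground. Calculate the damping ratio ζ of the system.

ω_n = √(k/m) = √(45500/46.7) = 31.21 rad/s.
Critical damping c_c = 2√(k·m) = 2√(45500 × 46.7) = 2915 N·s/m, so ζ = c/c_c = 1390/2915 = 0.4768.

0.477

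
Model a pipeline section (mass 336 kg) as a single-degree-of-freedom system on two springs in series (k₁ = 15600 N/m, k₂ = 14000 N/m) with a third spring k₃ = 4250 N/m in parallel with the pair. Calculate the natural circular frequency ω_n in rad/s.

Series pair: k_s = k₁k₂/(k₁+k₂) = (15600)(14000)/(15600 + 14000) = 7378 N/m. In parallel with k₃: k_eq = 7378 + 4250 = 11630 N/m.
ω_n = √(k_eq/m) = √(11630/336) = √34.61 = 5.883 rad/s.

5.88 rad/s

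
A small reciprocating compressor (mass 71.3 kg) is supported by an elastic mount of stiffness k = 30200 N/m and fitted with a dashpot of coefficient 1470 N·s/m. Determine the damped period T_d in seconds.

0.353 s

ω_n = √(k/m) = √(30200/71.3) = 20.58 rad/s.
Critical damping c_c = 2√(k·m) = 2√(30200 × 71.3) = 2935 N·s/m, so ζ = c/c_c = 1470/2935 = 0.5009.
ω_d = ω_n√(1 − ζ²) = 20.58 × √(1 − 0.251) = 17.81 rad/s.
T_d = 2π/ω_d = 0.3527 s.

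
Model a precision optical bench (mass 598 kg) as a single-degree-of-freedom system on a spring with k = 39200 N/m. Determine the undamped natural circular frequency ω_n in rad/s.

ω_n = √(k/m) = √(39200/598) = √65.55 = 8.096 rad/s.

8.10 rad/s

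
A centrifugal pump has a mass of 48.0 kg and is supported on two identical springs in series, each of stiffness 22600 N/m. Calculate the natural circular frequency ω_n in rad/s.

Series springs: 1/k_eq = 2/22600, so k_eq = 22600/2 = 11300 N/m.
ω_n = √(k_eq/m) = √(11300/48.0) = √235.4 = 15.34 rad/s.

15.3 rad/s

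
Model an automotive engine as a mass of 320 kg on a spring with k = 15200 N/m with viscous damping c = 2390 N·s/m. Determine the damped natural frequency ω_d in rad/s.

5.79 rad/s

ω_n = √(k/m) = √(15200/320) = 6.892 rad/s.
Critical damping c_c = 2√(k·m) = 2√(15200 × 320) = 4411 N·s/m, so ζ = c/c_c = 2390/4411 = 0.5418.
ω_d = ω_n√(1 − ζ²) = 6.892 × √(1 − 0.294) = 5.793 rad/s.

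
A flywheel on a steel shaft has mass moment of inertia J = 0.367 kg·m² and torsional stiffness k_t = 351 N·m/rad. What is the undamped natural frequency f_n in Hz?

4.92 Hz

ω_n = √(k_t/J) = √(351/0.367) = √956.4 = 30.93 rad/s.
f_n = ω_n/(2π) = 30.93/6.283 = 4.922 Hz.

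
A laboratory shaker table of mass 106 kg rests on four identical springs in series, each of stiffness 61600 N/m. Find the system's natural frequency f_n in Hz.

1.92 Hz

Series springs: 1/k_eq = 4/61600, so k_eq = 61600/4 = 15400 N/m.
ω_n = √(k_eq/m) = √(15400/106) = √145.3 = 12.05 rad/s.
f_n = ω_n/(2π) = 12.05/6.283 = 1.918 Hz.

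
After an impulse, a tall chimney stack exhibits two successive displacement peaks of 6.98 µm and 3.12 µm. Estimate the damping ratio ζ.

0.127

Logarithmic decrement δ = (1/n)·ln(x₀/x_n) = (1/1)·ln(6.98/3.12) = (1/1)·ln(2.237) = 0.8052.
ζ = δ/√(4π² + δ²) = 0.8052/√(39.48 + 0.648) = 0.8052/6.335 = 0.1271.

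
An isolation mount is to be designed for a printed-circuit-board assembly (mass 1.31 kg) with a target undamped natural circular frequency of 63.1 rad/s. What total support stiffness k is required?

k = m·ω_n² = 1.31 × 63.10² = 1.31 × 3982 = 5216 N/m.

5220 N/m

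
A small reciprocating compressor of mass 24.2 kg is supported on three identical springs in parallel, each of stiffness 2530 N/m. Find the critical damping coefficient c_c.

857 N·s/m

Parallel springs add: k_eq = 3 × 2530 = 7590 N/m.
c_c = 2√(k_eq·m) = 2√(7590 × 24.2) = 2 × 428.6 = 857.2 N·s/m.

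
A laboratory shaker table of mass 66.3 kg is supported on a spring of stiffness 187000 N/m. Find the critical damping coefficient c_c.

7040 N·s/m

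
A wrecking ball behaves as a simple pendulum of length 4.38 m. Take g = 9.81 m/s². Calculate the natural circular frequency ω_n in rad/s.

For a simple pendulum ω_n = √(g/L) = √(9.81/4.38) = √2.240 = 1.497 rad/s.

1.50 rad/s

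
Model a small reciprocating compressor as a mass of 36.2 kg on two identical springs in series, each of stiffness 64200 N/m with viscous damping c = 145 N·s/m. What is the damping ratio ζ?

Series springs: 1/k_eq = 2/64200, so k_eq = 64200/2 = 32100 N/m.
ω_n = √(k_eq/m) = √(32100/36.2) = 29.78 rad/s.
Critical damping c_c = 2√(k_eq·m) = 2√(32100 × 36.2) = 2156 N·s/m, so ζ = c/c_c = 145/2156 = 0.06726.

0.0673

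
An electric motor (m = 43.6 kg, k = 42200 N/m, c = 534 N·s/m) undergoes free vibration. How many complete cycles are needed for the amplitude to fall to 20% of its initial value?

ζ = c/(2√(km)) = 534/(2√(42200 × 43.6)) = 534/2713 = 0.1968.
Logarithmic decrement δ = 2πζ/√(1 − ζ²) = 2π × 0.1968/√(1 − 0.0387) = 1.261.
x_n/x₀ = e^(−nδ) ≤ 0.2; take ln: n ≥ ln(1/0.2)/δ = 1.609/1.261 = 1.276.
So 2 complete cycles are required.

2 cycles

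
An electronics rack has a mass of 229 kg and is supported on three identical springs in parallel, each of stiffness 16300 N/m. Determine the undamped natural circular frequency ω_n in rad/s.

Parallel springs add: k_eq = 3 × 16300 = 48900 N/m.
ω_n = √(k_eq/m) = √(48900/229) = √213.5 = 14.61 rad/s.

14.6 rad/s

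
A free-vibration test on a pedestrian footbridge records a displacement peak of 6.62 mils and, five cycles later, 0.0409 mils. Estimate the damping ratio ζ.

0.160

Logarithmic decrement δ = (1/n)·ln(x₀/x_n) = (1/5)·ln(6.62/0.0409) = (1/5)·ln(161.9) = 1.017.
ζ = δ/√(4π² + δ²) = 1.017/√(39.48 + 1.03) = 1.017/6.365 = 0.1598.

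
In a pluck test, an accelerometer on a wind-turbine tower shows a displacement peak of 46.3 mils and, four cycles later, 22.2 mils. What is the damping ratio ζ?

0.0292

Logarithmic decrement δ = (1/n)·ln(x₀/x_n) = (1/4)·ln(46.3/22.2) = (1/4)·ln(2.086) = 0.1838.
ζ = δ/√(4π² + δ²) = 0.1838/√(39.48 + 0.0338) = 0.1838/6.286 = 0.02923.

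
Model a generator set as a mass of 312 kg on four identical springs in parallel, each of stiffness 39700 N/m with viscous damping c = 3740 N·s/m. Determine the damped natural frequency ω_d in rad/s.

Parallel springs add: k_eq = 4 × 39700 = 158800 N/m.
ω_n = √(k_eq/m) = √(158800/312) = 22.56 rad/s.
Critical damping c_c = 2√(k_eq·m) = 2√(158800 × 312) = 14080 N·s/m, so ζ = c/c_c = 3740/14080 = 0.2657.
ω_d = ω_n√(1 − ζ²) = 22.56 × √(1 − 0.0706) = 21.75 rad/s.

21.7 rad/s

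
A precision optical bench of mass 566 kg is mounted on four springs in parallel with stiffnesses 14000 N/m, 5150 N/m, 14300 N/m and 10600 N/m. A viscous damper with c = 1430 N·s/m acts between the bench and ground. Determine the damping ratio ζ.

0.143

Parallel springs add: k_eq = 14000 + 5150 + 14300 + 10600 = 44050 N/m.
ω_n = √(k_eq/m) = √(44050/566) = 8.822 rad/s.
Critical damping c_c = 2√(k_eq·m) = 2√(44050 × 566) = 9986 N·s/m, so ζ = c/c_c = 1430/9986 = 0.1432.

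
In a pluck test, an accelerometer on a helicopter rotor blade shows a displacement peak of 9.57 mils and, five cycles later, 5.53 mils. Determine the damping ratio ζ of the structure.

Logarithmic decrement δ = (1/n)·ln(x₀/x_n) = (1/5)·ln(9.57/5.53) = (1/5)·ln(1.731) = 0.1097.
ζ = δ/√(4π² + δ²) = 0.1097/√(39.48 + 0.0120) = 0.1097/6.284 = 0.01745.

0.0175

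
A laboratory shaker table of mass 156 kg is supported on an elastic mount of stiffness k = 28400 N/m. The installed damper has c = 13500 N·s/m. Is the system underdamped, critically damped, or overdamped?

overdamped

c_c = 2√(k·m) = 4210 N·s/m; ζ = c/c_c = 13500/4210 = 3.21.
Since ζ > 1 the system is overdamped.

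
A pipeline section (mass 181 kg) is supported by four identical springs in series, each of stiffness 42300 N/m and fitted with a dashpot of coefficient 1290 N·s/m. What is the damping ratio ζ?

Series springs: 1/k_eq = 4/42300, so k_eq = 42300/4 = 10580 N/m.
ω_n = √(k_eq/m) = √(10580/181) = 7.644 rad/s.
Critical damping c_c = 2√(k_eq·m) = 2√(10580 × 181) = 2767 N·s/m, so ζ = c/c_c = 1290/2767 = 0.4662.

0.466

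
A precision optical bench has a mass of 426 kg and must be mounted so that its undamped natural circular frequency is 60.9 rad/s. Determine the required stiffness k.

k = m·ω_n² = 426 × 60.90² = 426 × 3709 = 1580000 N/m.

1580000 N/m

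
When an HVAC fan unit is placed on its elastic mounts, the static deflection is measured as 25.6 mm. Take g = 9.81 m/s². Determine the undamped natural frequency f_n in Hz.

ω_n = √(g/δ_st) = √(9.81/0.0256) = √383.2 = 19.58 rad/s.
f_n = ω_n/(2π) = 19.58/6.283 = 3.116 Hz.

3.12 Hz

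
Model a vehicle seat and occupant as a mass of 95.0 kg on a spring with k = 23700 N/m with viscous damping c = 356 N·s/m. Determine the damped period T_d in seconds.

ω_n = √(k/m) = √(23700/95.0) = 15.79 rad/s.
Critical damping c_c = 2√(k·m) = 2√(23700 × 95.0) = 3001 N·s/m, so ζ = c/c_c = 356/3001 = 0.1186.
ω_d = ω_n√(1 − ζ²) = 15.79 × √(1 − 0.0141) = 15.68 rad/s.
T_d = 2π/ω_d = 0.4006 s.

0.401 s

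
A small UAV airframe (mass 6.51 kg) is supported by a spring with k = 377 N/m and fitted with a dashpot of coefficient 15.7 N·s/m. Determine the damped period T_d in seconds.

0.836 s

ω_n = √(k/m) = √(377.0/6.51) = 7.610 rad/s.
Critical damping c_c = 2√(k·m) = 2√(377.0 × 6.51) = 99.08 N·s/m, so ζ = c/c_c = 15.7/99.08 = 0.1585.
ω_d = ω_n√(1 − ζ²) = 7.610 × √(1 − 0.0251) = 7.514 rad/s.
T_d = 2π/ω_d = 0.8362 s.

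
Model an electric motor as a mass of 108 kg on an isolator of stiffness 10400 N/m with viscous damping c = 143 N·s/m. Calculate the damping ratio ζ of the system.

0.0675

ω_n = √(k/m) = √(10400/108) = 9.813 rad/s.
Critical damping c_c = 2√(k·m) = 2√(10400 × 108) = 2120 N·s/m, so ζ = c/c_c = 143/2120 = 0.06746.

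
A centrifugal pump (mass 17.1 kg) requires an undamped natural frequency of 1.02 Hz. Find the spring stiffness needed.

702 N/m

ω_n = 2πf_n = 2π × 1.02 = 6.409 rad/s.
k = m·ω_n² = 17.1 × 6.409² = 17.1 × 41.07 = 702.4 N/m.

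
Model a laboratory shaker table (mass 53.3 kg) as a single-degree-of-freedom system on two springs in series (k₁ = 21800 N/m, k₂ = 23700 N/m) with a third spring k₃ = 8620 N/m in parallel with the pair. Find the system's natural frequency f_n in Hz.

Series pair: k_s = k₁k₂/(k₁+k₂) = (21800)(23700)/(21800 + 23700) = 11360 N/m. In parallel with k₃: k_eq = 11360 + 8620 = 19980 N/m.
ω_n = √(k_eq/m) = √(19980/53.3) = √374.8 = 19.36 rad/s.
f_n = ω_n/(2π) = 19.36/6.283 = 3.081 Hz.

3.08 Hz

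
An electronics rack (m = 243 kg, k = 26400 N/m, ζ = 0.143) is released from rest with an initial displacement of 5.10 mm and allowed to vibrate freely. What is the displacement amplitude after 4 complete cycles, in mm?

0.135 mm

Logarithmic decrement δ = 2πζ/√(1 − ζ²) = 2π × 0.1430/√(1 − 0.0204) = 0.9078.
After n cycles, x_n/x₀ = e^(−nδ), so x_4 = 5.10 × e^(−4 × 0.9078) = 5.10 × 0.02648 = 0.1351 mm.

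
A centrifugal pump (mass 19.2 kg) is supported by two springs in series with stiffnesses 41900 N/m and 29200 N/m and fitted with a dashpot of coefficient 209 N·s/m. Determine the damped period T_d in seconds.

0.213 s

Series springs: 1/k_eq = 1/41900 + 1/29200 = 5.811×10^-5, so k_eq = 17210 N/m.
ω_n = √(k_eq/m) = √(17210/19.2) = 29.94 rad/s.
Critical damping c_c = 2√(k_eq·m) = 2√(17210 × 19.2) = 1150 N·s/m, so ζ = c/c_c = 209/1150 = 0.1818.
ω_d = ω_n√(1 − ζ²) = 29.94 × √(1 − 0.0331) = 29.44 rad/s.
T_d = 2π/ω_d = 0.2134 s.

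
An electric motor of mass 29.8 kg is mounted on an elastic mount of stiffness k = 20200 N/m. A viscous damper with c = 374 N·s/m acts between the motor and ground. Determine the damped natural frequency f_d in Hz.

4.02 Hz

ω_n = √(k/m) = √(20200/29.8) = 26.04 rad/s.
Critical damping c_c = 2√(k·m) = 2√(20200 × 29.8) = 1552 N·s/m, so ζ = c/c_c = 374/1552 = 0.2410.
ω_d = ω_n√(1 − ζ²) = 26.04 × √(1 − 0.0581) = 25.27 rad/s.
f_d = ω_d/(2π) = 4.022 Hz.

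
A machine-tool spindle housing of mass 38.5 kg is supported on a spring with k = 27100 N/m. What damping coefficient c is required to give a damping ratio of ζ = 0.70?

1430 N·s/m

c_c = 2√(k·m) = 2√(27100 × 38.5) = 2043 N·s/m.
c = ζ·c_c = 0.70 × 2043 = 1430 N·s/m.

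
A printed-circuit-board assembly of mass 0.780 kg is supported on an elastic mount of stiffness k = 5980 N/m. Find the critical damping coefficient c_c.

c_c = 2√(k·m) = 2√(5980 × 0.780) = 2 × 68.30 = 136.6 N·s/m.

137 N·s/m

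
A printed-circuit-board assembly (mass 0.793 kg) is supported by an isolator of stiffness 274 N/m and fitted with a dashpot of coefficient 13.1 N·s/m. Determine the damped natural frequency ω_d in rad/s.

ω_n = √(k/m) = √(274.0/0.793) = 18.59 rad/s.
Critical damping c_c = 2√(k·m) = 2√(274.0 × 0.793) = 29.48 N·s/m, so ζ = c/c_c = 13.1/29.48 = 0.4444.
ω_d = ω_n√(1 − ζ²) = 18.59 × √(1 − 0.197) = 16.65 rad/s.

16.7 rad/s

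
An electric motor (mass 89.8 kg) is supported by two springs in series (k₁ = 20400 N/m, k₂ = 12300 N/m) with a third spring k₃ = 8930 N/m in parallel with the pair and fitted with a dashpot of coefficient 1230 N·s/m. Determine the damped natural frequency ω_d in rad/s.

Series pair: k_s = k₁k₂/(k₁+k₂) = (20400)(12300)/(20400 + 12300) = 7673 N/m. In parallel with k₃: k_eq = 7673 + 8930 = 16600 N/m.
ω_n = √(k_eq/m) = √(16600/89.8) = 13.60 rad/s.
Critical damping c_c = 2√(k_eq·m) = 2√(16600 × 89.8) = 2442 N·s/m, so ζ = c/c_c = 1230/2442 = 0.5037.
ω_d = ω_n√(1 − ζ²) = 13.60 × √(1 − 0.254) = 11.75 rad/s.

11.7 rad/s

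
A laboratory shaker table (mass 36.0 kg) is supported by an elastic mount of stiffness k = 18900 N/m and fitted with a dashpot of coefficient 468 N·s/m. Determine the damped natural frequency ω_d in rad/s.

22.0 rad/s

ω_n = √(k/m) = √(18900/36.0) = 22.91 rad/s.
Critical damping c_c = 2√(k·m) = 2√(18900 × 36.0) = 1650 N·s/m, so ζ = c/c_c = 468/1650 = 0.2837.
ω_d = ω_n√(1 − ζ²) = 22.91 × √(1 − 0.0805) = 21.97 rad/s.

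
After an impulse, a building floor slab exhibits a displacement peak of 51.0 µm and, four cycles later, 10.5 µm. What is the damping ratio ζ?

Logarithmic decrement δ = (1/n)·ln(x₀/x_n) = (1/4)·ln(51.0/10.5) = (1/4)·ln(4.857) = 0.3951.
ζ = δ/√(4π² + δ²) = 0.3951/√(39.48 + 0.156) = 0.3951/6.296 = 0.06276.

0.0628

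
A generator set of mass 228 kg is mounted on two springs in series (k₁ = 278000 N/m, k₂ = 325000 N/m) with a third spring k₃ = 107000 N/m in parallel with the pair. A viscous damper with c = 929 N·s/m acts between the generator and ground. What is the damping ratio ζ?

Series pair: k_s = k₁k₂/(k₁+k₂) = (278000)(325000)/(278000 + 325000) = 149800 N/m. In parallel with k₃: k_eq = 149800 + 107000 = 256800 N/m.
ω_n = √(k_eq/m) = √(256800/228) = 33.56 rad/s.
Critical damping c_c = 2√(k_eq·m) = 2√(256800 × 228) = 15300 N·s/m, so ζ = c/c_c = 929/15300 = 0.06070.

0.0607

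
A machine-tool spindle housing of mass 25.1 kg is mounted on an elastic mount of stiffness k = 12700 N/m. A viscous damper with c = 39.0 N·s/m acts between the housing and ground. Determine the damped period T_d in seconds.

0.279 s

ω_n = √(k/m) = √(12700/25.1) = 22.49 rad/s.
Critical damping c_c = 2√(k·m) = 2√(12700 × 25.1) = 1129 N·s/m, so ζ = c/c_c = 39.0/1129 = 0.03454.
ω_d = ω_n√(1 − ζ²) = 22.49 × √(1 − 0.00119) = 22.48 rad/s.
T_d = 2π/ω_d = 0.2795 s.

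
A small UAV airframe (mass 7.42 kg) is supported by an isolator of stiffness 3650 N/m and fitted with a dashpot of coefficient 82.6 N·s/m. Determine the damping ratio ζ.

ω_n = √(k/m) = √(3650/7.42) = 22.18 rad/s.
Critical damping c_c = 2√(k·m) = 2√(3650 × 7.42) = 329.1 N·s/m, so ζ = c/c_c = 82.6/329.1 = 0.2510.

0.251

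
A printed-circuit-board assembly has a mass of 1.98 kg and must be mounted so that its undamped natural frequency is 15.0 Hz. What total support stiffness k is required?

ω_n = 2πf_n = 2π × 15.0 = 94.25 rad/s.
k = m·ω_n² = 1.98 × 94.25² = 1.98 × 8883 = 17590 N/m.

17600 N/m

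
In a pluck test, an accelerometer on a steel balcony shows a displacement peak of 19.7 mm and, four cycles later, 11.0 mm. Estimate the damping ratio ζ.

0.0232

Logarithmic decrement δ = (1/n)·ln(x₀/x_n) = (1/4)·ln(19.7/11.0) = (1/4)·ln(1.791) = 0.1457.
ζ = δ/√(4π² + δ²) = 0.1457/√(39.48 + 0.0212) = 0.1457/6.285 = 0.02318.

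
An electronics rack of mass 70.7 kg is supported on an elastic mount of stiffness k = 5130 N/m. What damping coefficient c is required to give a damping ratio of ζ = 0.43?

c_c = 2√(k·m) = 2√(5130 × 70.7) = 1204 N·s/m.
c = ζ·c_c = 0.43 × 1204 = 517.9 N·s/m.

518 N·s/m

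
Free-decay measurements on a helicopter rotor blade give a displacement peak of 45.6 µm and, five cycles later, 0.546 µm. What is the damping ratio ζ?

0.139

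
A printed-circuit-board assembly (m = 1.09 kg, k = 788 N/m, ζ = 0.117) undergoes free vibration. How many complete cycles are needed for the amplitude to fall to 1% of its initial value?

Logarithmic decrement δ = 2πζ/√(1 − ζ²) = 2π × 0.1170/√(1 − 0.0137) = 0.7402.
x_n/x₀ = e^(−nδ) ≤ 0.01; take ln: n ≥ ln(1/0.01)/δ = 4.605/0.7402 = 6.221.
So 7 complete cycles are required.

7 cycles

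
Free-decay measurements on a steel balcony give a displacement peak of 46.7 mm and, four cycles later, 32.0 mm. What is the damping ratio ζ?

0.0150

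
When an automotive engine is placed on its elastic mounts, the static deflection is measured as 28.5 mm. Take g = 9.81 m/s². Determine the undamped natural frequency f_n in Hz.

2.95 Hz

ω_n = √(g/δ_st) = √(9.81/0.0285) = √344.2 = 18.55 rad/s.
f_n = ω_n/(2π) = 18.55/6.283 = 2.953 Hz.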